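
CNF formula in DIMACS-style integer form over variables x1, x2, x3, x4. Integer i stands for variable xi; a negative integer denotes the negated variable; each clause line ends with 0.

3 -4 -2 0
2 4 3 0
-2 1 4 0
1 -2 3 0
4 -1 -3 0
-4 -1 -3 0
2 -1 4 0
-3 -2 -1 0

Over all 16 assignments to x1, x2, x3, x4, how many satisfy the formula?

The models are:
  x1=F x2=F x3=F x4=T
  x1=F x2=F x3=T x4=F
  x1=F x2=F x3=T x4=T
  x1=F x2=T x3=T x4=T
  x1=T x2=F x3=F x4=T
  x1=T x2=T x3=F x4=F
That's 6 in total.

6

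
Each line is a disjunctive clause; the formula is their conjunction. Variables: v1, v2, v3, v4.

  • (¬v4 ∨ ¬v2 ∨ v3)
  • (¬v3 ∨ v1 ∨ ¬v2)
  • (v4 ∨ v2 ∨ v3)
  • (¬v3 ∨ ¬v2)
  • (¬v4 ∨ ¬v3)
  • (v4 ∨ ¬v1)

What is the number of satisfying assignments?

4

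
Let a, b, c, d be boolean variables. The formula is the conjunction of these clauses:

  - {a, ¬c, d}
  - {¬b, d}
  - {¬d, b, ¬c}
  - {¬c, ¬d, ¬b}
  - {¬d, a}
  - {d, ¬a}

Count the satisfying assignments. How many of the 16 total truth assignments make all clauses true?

Satisfying assignments:
  a=F b=F c=F d=F
  a=T b=F c=F d=T
  a=T b=T c=F d=T
Count: 3.

3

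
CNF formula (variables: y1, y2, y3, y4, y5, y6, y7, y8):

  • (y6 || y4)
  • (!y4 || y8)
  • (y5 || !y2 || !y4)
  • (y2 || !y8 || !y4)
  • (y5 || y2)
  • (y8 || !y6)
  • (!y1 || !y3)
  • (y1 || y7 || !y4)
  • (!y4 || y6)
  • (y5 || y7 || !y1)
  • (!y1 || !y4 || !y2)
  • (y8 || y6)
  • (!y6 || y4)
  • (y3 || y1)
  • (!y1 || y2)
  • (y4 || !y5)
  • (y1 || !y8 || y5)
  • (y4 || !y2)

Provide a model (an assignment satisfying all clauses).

y7 occurs only positively in the remaining clauses — set y7 = True.
Set y1 = False and propagate.
  then y3 is forced to True.
The remaining clauses are satisfied by y2 = True, y4 = True, y5 = True, y6 = True, y8 = True.

y1 = False, y2 = True, y3 = True, y4 = True, y5 = True, y6 = True, y7 = True, y8 = True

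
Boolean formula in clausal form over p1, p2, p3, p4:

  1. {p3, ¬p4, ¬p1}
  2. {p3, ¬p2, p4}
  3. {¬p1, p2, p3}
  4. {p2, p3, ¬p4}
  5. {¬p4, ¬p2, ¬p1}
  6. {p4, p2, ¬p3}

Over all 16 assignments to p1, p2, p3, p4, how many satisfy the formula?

The models are:
  p1=F p2=F p3=F p4=F
  p1=F p2=F p3=T p4=T
  p1=F p2=T p3=F p4=T
  p1=F p2=T p3=T p4=F
  p1=F p2=T p3=T p4=T
  p1=T p2=F p3=T p4=T
  p1=T p2=T p3=T p4=F
Count: 7.

7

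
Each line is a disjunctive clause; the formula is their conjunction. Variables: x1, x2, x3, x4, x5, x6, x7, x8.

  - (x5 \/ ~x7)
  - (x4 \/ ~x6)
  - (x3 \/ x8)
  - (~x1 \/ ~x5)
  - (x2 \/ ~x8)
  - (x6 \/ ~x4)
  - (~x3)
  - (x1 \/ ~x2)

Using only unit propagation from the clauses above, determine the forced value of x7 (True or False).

(~x3) is a unit clause: x3 = False.
(x8 \/ x3) with x3 = False leaves only x8, so x8 = True.
In (~x8 \/ x2), ~x8 is now false; x2 must hold, so x2 = True.
(x1 \/ ~x2): since x2 = True, the clause reduces to (x1). x1 = True.
From (~x5 \/ ~x1) and x1 = True: x5 = False.
(x5 \/ ~x7) with x5 = False leaves only ~x7, so x7 = False.

False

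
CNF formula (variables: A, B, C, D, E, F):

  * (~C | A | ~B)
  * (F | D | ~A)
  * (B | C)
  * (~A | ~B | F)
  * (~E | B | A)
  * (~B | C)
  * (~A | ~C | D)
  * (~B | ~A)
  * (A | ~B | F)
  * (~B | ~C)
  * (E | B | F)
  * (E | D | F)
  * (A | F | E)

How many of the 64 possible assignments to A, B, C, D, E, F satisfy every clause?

5

Satisfying assignments:
  A=F B=F C=T D=F E=F F=T
  A=F B=F C=T D=T E=F F=T
  A=T B=F C=T D=T E=F F=T
  A=T B=F C=T D=T E=T F=F
  A=T B=F C=T D=T E=T F=T
That's 5 in total.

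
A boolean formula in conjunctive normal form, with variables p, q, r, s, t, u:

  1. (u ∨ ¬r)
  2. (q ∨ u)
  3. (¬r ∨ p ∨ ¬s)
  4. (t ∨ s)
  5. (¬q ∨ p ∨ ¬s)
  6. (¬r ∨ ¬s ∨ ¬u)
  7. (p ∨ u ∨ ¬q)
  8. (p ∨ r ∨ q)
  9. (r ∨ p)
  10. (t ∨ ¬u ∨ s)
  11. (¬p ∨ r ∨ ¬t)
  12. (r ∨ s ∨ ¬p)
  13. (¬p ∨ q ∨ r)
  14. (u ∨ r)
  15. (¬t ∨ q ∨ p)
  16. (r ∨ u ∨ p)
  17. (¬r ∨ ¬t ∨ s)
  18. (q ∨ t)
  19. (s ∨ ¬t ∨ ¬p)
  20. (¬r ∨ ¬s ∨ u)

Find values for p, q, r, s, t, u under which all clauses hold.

Try p = True.
Set q = True and propagate.
The remaining clauses are satisfied by r = False, s = True, t = False, u = True.
Every clause has at least one true literal under this assignment.

p=True, q=True, r=False, s=True, t=False, u=True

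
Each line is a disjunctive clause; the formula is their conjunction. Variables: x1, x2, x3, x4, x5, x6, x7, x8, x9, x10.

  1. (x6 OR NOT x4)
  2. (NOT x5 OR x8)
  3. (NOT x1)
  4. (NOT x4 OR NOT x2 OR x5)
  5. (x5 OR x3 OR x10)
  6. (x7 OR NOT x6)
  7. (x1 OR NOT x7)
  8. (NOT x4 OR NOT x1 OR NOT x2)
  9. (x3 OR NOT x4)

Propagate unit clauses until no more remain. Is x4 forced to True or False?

False

(NOT x1) stands alone — x1 = False.
In (NOT x7 OR x1), x1 is now false; NOT x7 must hold, so x7 = False.
In (x7 OR NOT x6), x7 is now false; NOT x6 must hold, so x6 = False.
(x6 OR NOT x4): since x6 = False, the clause reduces to (NOT x4). x4 = False.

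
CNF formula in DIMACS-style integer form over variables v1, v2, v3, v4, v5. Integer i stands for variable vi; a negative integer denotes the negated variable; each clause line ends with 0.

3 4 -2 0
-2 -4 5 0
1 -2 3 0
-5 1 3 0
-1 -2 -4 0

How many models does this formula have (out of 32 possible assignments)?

Case analysis on v2 and v1:
  v2=1, v1=1: remaining (v3,v4,v5) ∈ {(1,0,0); (1,0,1)} — 2.
  v2=1, v1=0: remaining (v3,v4,v5) ∈ {(1,0,0); (1,0,1); (1,1,1)} — 3.
  v2=0, v1=1: v3, v4, v5 free → 2^3 = 8.
  v2=0, v1=0: v4 free; 3 ways for (v3,v5) × 2^1 = 6.
Total: 2 + 3 + 8 + 6 = 19.

19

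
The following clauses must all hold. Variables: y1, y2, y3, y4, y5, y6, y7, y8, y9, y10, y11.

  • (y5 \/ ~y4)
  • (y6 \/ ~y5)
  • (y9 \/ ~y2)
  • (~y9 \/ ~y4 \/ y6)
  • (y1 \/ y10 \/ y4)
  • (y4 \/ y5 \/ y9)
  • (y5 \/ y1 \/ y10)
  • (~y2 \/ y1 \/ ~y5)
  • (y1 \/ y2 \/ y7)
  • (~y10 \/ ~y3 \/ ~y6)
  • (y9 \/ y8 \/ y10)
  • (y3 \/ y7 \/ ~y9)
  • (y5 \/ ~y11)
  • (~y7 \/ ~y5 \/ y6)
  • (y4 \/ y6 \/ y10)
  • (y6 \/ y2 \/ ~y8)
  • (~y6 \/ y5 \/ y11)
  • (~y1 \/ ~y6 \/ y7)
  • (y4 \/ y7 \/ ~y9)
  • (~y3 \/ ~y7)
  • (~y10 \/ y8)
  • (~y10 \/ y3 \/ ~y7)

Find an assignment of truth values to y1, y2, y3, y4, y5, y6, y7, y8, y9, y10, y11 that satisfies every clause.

Try y1 = True.
Branch on y2: take y2 = True.
  then y9 is forced to True.
The remaining clauses are satisfied by y3 = False, y4 = True, y5 = True, y6 = True, y7 = True, y8 = False, y10 = False, y11 = True.

y1 = True, y2 = True, y3 = False, y4 = True, y5 = True, y6 = True, y7 = True, y8 = False, y9 = True, y10 = False, y11 = True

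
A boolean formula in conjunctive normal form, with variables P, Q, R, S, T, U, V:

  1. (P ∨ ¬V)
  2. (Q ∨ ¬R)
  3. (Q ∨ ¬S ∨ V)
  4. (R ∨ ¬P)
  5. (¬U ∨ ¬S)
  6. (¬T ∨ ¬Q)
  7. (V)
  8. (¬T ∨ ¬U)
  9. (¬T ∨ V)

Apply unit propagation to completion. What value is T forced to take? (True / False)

False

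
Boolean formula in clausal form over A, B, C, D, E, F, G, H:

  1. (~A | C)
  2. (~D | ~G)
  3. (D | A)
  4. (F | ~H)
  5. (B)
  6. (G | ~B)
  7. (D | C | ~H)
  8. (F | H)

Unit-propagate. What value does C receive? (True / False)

(B) stands alone — B = True.
From (G | ~B) and B = True: G = True.
From (~D | ~G) and G = True: D = False.
(A | D) with D = False leaves only A, so A = True.
In (C | ~A), ~A is now false; C must hold, so C = True.

True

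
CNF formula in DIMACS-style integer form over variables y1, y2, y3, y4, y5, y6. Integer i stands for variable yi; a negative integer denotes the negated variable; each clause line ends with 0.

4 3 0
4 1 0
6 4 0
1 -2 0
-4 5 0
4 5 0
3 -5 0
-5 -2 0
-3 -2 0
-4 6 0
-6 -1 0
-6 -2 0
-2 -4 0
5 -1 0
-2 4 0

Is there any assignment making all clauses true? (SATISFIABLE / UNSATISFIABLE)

SATISFIABLE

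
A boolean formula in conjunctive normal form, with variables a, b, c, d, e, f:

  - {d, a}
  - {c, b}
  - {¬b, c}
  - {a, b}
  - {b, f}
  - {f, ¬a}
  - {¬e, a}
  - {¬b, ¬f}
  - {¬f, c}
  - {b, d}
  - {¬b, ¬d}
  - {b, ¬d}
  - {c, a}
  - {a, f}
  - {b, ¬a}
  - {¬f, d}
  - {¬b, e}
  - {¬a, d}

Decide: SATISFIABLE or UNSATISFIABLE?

UNSATISFIABLE

b = True:
  propagation gives c=True, f=False, a=False; an empty clause results — contradiction.
b = False:
  propagation gives c=True, a=True; an empty clause results — contradiction.
Every branch closes, so no satisfying assignment exists.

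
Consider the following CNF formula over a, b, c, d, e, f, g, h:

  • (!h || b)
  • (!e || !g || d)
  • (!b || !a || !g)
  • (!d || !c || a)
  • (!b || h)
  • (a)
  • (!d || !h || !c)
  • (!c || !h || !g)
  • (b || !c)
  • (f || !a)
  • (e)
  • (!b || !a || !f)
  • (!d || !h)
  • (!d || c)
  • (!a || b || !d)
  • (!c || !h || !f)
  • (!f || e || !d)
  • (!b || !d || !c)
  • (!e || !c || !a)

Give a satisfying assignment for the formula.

a=True  b=False  c=False  d=False  e=True  f=True  g=False  h=False

Check each clause:
  1. (b || !h) — !h is true.
  2. (d || !g || !e) — !g is true.
  3. (!a || !b || !g) — !g is true.
  4. (!d || !c || a) — a is true.
  5. (!b || h) — !b is true.
  6. (a) — a is true.
  7. (!c || !d || !h) — !h is true.
  8. (!h || !c || !g) — !h is true.
  9. (b || !c) — !c is true.
  10. (f || !a) — f is true.
  11. (e) — e is true.
  12. (!a || !b || !f) — !b is true.
  13. (!d || !h) — !h is true.
  14. (!d || c) — !d is true.
  15. (!d || b || !a) — !d is true.
  16. (!f || !h || !c) — !h is true.
  17. (!d || e || !f) — !d is true.
  18. (!b || !d || !c) — !d is true.
  19. (!c || !e || !a) — !c is true.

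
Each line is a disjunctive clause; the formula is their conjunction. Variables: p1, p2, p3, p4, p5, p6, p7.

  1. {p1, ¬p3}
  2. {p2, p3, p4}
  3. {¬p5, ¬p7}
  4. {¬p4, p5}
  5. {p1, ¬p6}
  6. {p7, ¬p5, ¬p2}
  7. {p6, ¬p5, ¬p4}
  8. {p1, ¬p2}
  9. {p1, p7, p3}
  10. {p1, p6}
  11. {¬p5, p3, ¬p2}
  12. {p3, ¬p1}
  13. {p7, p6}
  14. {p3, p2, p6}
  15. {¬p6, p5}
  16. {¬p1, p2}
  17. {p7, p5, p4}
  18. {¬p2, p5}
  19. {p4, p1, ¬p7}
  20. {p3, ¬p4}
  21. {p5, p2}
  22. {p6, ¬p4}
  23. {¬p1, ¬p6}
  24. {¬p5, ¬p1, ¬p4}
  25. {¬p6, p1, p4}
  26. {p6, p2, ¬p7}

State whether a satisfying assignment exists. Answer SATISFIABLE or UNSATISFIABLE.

UNSATISFIABLE

p1 = True:
  propagation gives p3=True, p2=True, p5=True, p7=False; an empty clause results — contradiction.
p1 = False:
  propagation gives p3=False, p6=False; an empty clause results — contradiction.
Every branch closes, so no satisfying assignment exists.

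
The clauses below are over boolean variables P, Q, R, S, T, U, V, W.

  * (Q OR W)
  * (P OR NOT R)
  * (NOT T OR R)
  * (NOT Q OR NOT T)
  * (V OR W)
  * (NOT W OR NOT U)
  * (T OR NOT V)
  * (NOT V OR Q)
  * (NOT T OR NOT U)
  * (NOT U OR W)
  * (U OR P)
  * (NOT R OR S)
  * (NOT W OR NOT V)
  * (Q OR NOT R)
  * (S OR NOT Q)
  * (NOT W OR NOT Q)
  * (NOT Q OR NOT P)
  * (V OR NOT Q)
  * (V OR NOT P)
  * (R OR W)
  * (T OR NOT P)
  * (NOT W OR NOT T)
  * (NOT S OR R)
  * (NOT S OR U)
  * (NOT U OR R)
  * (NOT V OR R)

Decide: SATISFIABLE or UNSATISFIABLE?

UNSATISFIABLE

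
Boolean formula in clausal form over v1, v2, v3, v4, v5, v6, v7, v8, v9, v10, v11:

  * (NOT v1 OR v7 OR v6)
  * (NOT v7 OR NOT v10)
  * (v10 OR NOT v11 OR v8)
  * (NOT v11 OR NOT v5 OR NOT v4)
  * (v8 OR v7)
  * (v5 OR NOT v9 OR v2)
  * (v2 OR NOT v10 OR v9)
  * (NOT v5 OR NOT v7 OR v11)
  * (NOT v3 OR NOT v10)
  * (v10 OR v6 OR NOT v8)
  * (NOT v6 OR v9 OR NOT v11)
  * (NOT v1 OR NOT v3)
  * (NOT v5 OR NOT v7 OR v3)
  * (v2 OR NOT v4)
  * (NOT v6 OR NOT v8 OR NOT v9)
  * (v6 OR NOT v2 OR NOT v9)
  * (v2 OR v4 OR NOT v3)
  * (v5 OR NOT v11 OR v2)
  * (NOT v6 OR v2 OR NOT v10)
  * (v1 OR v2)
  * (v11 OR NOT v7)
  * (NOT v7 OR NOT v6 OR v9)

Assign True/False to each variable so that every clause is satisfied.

v1=True  v2=False  v3=False  v4=False  v5=True  v6=True  v7=False  v8=True  v9=False  v10=False  v11=False

Check each clause:
  1. (v7 OR NOT v1 OR v6) — v6 is true.
  2. (NOT v7 OR NOT v10) — NOT v7 is true.
  3. (v8 OR v10 OR NOT v11) — v8 is true.
  4. (NOT v5 OR NOT v4 OR NOT v11) — NOT v4 is true.
  5. (v7 OR v8) — v8 is true.
  6. (v2 OR NOT v9 OR v5) — v5 is true.
  7. (v2 OR v9 OR NOT v10) — NOT v10 is true.
  8. (NOT v5 OR NOT v7 OR v11) — NOT v7 is true.
  9. (NOT v3 OR NOT v10) — NOT v3 is true.
  10. (v10 OR v6 OR NOT v8) — v6 is true.
  11. (NOT v11 OR v9 OR NOT v6) — NOT v11 is true.
  12. (NOT v3 OR NOT v1) — NOT v3 is true.
  13. (v3 OR NOT v5 OR NOT v7) — NOT v7 is true.
  14. (NOT v4 OR v2) — NOT v4 is true.
  15. (NOT v8 OR NOT v6 OR NOT v9) — NOT v9 is true.
  16. (NOT v2 OR NOT v9 OR v6) — NOT v9 is true.
  17. (v2 OR v4 OR NOT v3) — NOT v3 is true.
  18. (NOT v11 OR v2 OR v5) — NOT v11 is true.
  19. (NOT v10 OR v2 OR NOT v6) — NOT v10 is true.
  20. (v1 OR v2) — v1 is true.
  21. (NOT v7 OR v11) — NOT v7 is true.
  22. (NOT v7 OR NOT v6 OR v9) — NOT v7 is true.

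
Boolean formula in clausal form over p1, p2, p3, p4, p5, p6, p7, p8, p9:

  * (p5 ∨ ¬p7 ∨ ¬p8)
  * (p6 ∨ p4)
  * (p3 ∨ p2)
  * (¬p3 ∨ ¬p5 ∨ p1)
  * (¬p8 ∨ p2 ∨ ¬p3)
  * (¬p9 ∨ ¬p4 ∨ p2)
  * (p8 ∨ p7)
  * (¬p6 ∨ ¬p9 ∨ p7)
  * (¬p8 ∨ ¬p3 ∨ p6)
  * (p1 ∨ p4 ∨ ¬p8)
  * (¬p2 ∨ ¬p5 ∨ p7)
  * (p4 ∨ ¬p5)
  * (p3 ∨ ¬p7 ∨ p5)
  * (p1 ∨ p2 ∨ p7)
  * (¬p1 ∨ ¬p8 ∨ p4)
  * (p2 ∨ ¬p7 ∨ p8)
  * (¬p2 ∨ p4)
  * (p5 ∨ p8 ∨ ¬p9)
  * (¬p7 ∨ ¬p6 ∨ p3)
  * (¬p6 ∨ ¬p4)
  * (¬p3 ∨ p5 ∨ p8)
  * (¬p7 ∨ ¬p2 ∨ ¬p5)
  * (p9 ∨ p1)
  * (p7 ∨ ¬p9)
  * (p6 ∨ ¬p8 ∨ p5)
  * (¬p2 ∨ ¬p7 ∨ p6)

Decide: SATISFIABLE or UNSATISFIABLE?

UNSATISFIABLE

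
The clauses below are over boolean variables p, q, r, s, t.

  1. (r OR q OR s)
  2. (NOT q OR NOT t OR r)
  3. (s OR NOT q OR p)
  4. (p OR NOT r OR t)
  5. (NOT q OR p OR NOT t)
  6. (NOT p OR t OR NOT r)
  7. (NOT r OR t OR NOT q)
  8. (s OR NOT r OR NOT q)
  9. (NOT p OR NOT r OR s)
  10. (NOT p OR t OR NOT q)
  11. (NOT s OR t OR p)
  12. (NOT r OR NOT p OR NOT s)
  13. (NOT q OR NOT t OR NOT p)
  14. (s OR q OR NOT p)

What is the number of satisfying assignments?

5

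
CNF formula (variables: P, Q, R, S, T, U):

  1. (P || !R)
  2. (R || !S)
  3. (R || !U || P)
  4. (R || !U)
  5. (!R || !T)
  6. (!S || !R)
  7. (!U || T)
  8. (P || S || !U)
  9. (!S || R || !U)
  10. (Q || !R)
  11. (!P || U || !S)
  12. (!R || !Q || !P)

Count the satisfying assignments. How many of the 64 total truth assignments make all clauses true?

Case analysis on R and U:
  R=1, U=1: a clause becomes empty — 0.
  R=1, U=0: a clause becomes empty — 0.
  R=0, U=1: a clause becomes empty — 0.
  R=0, U=0: forces S=0; P, Q, T free → 2^3 = 8.
Total: 0 + 0 + 0 + 8 = 8.

8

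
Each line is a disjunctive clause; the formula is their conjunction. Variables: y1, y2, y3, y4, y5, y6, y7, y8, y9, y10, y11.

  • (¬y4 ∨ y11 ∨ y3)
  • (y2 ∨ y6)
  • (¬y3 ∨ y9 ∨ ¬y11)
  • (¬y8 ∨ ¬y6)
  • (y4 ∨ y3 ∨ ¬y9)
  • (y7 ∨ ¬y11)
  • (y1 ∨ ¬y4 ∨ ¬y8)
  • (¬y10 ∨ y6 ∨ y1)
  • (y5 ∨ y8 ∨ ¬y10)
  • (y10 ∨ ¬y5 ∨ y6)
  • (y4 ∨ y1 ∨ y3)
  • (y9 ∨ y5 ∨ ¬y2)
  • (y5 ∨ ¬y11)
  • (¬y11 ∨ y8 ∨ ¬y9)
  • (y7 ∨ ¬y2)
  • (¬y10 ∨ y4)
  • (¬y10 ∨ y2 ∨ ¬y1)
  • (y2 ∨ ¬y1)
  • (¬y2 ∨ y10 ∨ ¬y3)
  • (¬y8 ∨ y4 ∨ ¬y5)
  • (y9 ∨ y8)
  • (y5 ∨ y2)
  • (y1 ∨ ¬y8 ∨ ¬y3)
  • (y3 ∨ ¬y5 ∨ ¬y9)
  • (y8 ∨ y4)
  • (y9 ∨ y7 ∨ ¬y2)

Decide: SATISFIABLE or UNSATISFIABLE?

y7 occurs only positively in the remaining clauses — set y7 = True.
Try y1 = True.
  then y2 is forced to True.
Branch on y3: take y3 = True.
  then y10 is forced to True.
  then y4 is forced to True.
Branch on y5: take y5 = True.
The remaining clauses are satisfied by y6 = True, y8 = False, y9 = True, y11 = False.
Every clause has at least one true literal under this assignment.
So y1=True  y2=True  y3=True  y4=True  y5=True  y6=True  y7=True  y8=False  y9=True  y10=True  y11=False is a satisfying assignment.

SATISFIABLE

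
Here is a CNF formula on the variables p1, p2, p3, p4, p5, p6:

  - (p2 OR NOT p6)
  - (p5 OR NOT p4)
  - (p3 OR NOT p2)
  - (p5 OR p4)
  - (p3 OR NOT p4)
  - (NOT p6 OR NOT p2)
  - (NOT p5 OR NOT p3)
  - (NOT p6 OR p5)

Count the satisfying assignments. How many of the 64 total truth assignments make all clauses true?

2

The models are:
  p1=0 p2=0 p3=0 p4=0 p5=1 p6=0
  p1=1 p2=0 p3=0 p4=0 p5=1 p6=0
That's 2 in total.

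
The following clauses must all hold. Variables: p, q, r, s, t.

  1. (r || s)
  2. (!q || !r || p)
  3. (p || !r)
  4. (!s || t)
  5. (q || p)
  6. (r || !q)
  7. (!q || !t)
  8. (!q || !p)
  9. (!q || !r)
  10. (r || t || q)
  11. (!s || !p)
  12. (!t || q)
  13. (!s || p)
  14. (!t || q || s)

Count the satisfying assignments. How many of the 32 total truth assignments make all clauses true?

1

The models are:
  p=T q=F r=T s=F t=F
Count: 1.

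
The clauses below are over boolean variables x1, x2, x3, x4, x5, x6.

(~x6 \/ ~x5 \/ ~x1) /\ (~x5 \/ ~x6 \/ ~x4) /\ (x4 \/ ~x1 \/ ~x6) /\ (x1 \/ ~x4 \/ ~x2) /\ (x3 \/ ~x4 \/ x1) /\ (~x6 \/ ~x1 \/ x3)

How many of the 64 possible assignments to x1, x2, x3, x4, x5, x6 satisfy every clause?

Case analysis on x1 and x4:
  x1=1, x4=1: x2 free; 5 ways for (x3,x5,x6) × 2^1 = 10.
  x1=1, x4=0: forces x6=0; x2, x3, x5 free → 2^3 = 8.
  x1=0, x4=1: remaining (x2,x3,x5,x6) ∈ {(0,1,0,0); (0,1,0,1); (0,1,1,0)} — 3.
  x1=0, x4=0: x2, x3, x5, x6 free → 2^4 = 16.
Total: 10 + 8 + 3 + 16 = 37.

37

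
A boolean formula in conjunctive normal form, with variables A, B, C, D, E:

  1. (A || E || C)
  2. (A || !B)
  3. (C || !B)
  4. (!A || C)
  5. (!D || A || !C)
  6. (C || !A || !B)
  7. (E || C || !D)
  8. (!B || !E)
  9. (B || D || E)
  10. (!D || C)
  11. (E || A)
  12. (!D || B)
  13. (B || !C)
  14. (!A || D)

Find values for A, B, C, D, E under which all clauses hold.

A = T, B = T, C = T, D = T, E = F

Check each clause:
  1. (E || A || C) — A is true.
  2. (A || !B) — A is true.
  3. (!B || C) — C is true.
  4. (C || !A) — C is true.
  5. (!C || !D || A) — A is true.
  6. (!A || C || !B) — C is true.
  7. (!D || C || E) — C is true.
  8. (!E || !B) — !E is true.
  9. (B || E || D) — B is true.
  10. (C || !D) — C is true.
  11. (E || A) — A is true.
  12. (!D || B) — B is true.
  13. (B || !C) — B is true.
  14. (!A || D) — D is true.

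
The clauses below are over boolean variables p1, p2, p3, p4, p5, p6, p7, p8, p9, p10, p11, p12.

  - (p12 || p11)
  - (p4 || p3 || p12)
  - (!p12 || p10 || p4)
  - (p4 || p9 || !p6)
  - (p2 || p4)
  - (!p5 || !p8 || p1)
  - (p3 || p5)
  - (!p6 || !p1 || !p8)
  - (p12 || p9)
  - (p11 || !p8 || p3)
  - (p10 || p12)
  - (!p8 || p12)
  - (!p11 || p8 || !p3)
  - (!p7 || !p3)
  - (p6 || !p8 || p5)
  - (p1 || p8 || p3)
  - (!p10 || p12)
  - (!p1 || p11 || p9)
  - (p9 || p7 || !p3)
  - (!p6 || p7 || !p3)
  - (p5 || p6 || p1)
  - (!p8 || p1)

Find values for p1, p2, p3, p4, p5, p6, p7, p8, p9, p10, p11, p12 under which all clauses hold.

Pure literal: p2 appears only positively; assign p2 = True.
p4 occurs only positively in the remaining clauses — set p4 = True.
Try p1 = True.
For the remaining variables, p3 = False, p5 = True, p6 = True, p7 = True, p8 = False, p9 = True, p10 = True, p11 = True, p12 = True works.
Check each clause:
  1. (p11 || p12) — p11 is true.
  2. (p3 || p4 || p12) — p12 is true.
  3. (!p12 || p10 || p4) — p10 is true.
  4. (!p6 || p4 || p9) — p9 is true.
  5. (p4 || p2) — p2 is true.
  6. (!p5 || !p8 || p1) — !p8 is true.
  7. (p3 || p5) — p5 is true.
  8. (!p1 || !p6 || !p8) — !p8 is true.
  9. (p9 || p12) — p9 is true.
  10. (!p8 || p11 || p3) — !p8 is true.
  11. (p12 || p10) — p10 is true.
  12. (!p8 || p12) — !p8 is true.
  13. (!p11 || !p3 || p8) — !p3 is true.
  14. (!p3 || !p7) — !p3 is true.
  15. (p6 || p5 || !p8) — !p8 is true.
  16. (p3 || p1 || p8) — p1 is true.
  17. (!p10 || p12) — p12 is true.
  18. (p9 || p11 || !p1) — p9 is true.
  19. (p9 || !p3 || p7) — p9 is true.
  20. (p7 || !p3 || !p6) — !p3 is true.
  21. (p1 || p6 || p5) — p1 is true.
  22. (!p8 || p1) — !p8 is true.

p1=1, p2=1, p3=0, p4=1, p5=1, p6=1, p7=1, p8=0, p9=1, p10=1, p11=1, p12=1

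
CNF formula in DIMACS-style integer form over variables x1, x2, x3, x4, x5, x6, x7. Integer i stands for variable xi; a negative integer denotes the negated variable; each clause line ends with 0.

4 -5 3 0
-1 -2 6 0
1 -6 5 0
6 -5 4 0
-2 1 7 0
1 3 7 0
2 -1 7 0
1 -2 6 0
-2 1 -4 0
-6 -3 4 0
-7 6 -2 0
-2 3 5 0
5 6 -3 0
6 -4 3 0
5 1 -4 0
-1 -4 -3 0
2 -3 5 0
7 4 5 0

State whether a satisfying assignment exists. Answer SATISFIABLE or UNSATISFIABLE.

SATISFIABLE

Try x1 = False.
Set x2 = False and propagate.
The remaining clauses are satisfied by x3 = False, x4 = True, x5 = True, x6 = True, x7 = True.
So x1=0, x2=0, x3=0, x4=1, x5=1, x6=1, x7=1 is a satisfying assignment.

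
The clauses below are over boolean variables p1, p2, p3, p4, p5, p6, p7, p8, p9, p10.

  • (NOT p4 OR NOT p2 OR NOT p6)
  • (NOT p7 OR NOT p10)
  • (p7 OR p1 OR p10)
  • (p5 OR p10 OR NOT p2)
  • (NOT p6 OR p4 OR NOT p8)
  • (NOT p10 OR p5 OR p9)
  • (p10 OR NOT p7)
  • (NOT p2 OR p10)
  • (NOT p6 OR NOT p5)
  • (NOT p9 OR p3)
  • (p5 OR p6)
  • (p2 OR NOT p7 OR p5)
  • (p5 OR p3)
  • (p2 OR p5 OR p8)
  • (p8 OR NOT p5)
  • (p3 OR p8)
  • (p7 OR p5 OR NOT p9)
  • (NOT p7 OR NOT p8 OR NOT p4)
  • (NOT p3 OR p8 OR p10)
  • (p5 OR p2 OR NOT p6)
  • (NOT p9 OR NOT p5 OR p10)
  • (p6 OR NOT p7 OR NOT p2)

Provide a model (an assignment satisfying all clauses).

p1=0  p2=1  p3=1  p4=1  p5=1  p6=0  p7=0  p8=1  p9=1  p10=1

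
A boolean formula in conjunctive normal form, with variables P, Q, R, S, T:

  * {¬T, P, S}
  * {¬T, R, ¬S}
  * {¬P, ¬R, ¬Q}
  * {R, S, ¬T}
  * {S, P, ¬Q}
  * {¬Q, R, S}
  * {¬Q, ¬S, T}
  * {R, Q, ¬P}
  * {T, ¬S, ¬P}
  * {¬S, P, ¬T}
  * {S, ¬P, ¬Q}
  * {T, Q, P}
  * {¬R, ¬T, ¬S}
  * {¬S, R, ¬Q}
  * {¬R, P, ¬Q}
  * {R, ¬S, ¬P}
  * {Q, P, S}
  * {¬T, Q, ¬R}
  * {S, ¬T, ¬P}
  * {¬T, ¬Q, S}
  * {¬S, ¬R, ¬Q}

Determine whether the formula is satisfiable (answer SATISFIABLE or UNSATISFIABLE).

SATISFIABLE

Try P = True.
The remaining clauses are satisfied by Q = False, R = True, S = False, T = False.
Every clause has at least one true literal under this assignment.
So P = True, Q = False, R = True, S = False, T = False is a satisfying assignment.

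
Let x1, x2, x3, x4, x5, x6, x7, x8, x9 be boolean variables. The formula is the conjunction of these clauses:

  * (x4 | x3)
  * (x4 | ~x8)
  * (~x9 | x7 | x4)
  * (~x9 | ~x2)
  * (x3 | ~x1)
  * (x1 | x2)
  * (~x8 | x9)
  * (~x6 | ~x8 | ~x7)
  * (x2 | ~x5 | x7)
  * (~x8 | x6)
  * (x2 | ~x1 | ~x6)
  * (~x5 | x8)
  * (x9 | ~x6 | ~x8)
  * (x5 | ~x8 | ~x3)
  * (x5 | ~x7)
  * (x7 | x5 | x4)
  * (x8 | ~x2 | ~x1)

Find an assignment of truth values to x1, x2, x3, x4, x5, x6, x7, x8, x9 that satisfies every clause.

x4 occurs only positively in the remaining clauses — set x4 = True.
Set x1 = False and propagate.
  then x2 is forced to True.
  then x9 is forced to False.
  then x8 is forced to False.
  then x5 is forced to False.
  then x7 is forced to False.
x3, x6 are now unconstrained; take x3 = False, x6 = True.
Check each clause:
  1. (x3 | x4) — x4 is true.
  2. (x4 | ~x8) — ~x8 is true.
  3. (x4 | ~x9 | x7) — ~x9 is true.
  4. (~x9 | ~x2) — ~x9 is true.
  5. (x3 | ~x1) — ~x1 is true.
  6. (x1 | x2) — x2 is true.
  7. (x9 | ~x8) — ~x8 is true.
  8. (~x7 | ~x8 | ~x6) — ~x8 is true.
  9. (x2 | ~x5 | x7) — x2 is true.
  10. (~x8 | x6) — ~x8 is true.
  11. (~x6 | x2 | ~x1) — x2 is true.
  12. (x8 | ~x5) — ~x5 is true.
  13. (x9 | ~x6 | ~x8) — ~x8 is true.
  14. (~x8 | ~x3 | x5) — ~x8 is true.
  15. (x5 | ~x7) — ~x7 is true.
  16. (x4 | x5 | x7) — x4 is true.
  17. (x8 | ~x1 | ~x2) — ~x1 is true.

x1=F  x2=T  x3=F  x4=T  x5=F  x6=T  x7=F  x8=F  x9=F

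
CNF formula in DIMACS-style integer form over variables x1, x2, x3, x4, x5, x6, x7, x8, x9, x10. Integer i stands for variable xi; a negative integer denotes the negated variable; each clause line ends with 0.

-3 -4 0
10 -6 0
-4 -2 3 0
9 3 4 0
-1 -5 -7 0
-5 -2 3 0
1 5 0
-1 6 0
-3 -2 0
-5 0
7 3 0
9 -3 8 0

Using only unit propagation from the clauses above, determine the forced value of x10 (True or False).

True

(¬x5) is a unit clause: x5 = False.
(x1 ∨ x5) with x5 = False leaves only x1, so x1 = True.
(x6 ∨ ¬x1) with x1 = True leaves only x6, so x6 = True.
(x10 ∨ ¬x6) with x6 = True leaves only x10, so x10 = True.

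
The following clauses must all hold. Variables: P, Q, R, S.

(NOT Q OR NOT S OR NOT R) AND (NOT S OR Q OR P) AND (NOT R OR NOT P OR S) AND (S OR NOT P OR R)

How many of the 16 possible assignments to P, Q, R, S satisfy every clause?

8

Satisfying assignments:
  P=F Q=F R=F S=F
  P=F Q=F R=T S=F
  P=F Q=T R=F S=F
  P=F Q=T R=F S=T
  P=F Q=T R=T S=F
  P=T Q=F R=F S=T
  P=T Q=F R=T S=T
  P=T Q=T R=F S=T
Count: 8.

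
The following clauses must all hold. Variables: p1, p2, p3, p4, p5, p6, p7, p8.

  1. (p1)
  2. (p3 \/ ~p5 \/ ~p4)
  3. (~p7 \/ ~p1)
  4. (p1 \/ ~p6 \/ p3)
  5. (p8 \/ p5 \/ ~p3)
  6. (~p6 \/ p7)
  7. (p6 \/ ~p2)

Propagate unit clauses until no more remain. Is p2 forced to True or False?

False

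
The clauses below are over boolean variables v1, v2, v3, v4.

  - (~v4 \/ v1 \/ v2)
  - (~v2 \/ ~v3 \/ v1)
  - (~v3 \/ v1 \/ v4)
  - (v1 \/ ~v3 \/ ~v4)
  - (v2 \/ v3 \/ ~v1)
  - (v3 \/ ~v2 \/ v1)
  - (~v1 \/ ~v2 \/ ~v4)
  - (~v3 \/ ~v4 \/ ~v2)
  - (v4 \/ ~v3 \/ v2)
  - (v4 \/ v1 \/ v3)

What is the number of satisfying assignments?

3

Satisfying assignments:
  v1=1 v2=0 v3=1 v4=1
  v1=1 v2=1 v3=0 v4=0
  v1=1 v2=1 v3=1 v4=0
That's 3 in total.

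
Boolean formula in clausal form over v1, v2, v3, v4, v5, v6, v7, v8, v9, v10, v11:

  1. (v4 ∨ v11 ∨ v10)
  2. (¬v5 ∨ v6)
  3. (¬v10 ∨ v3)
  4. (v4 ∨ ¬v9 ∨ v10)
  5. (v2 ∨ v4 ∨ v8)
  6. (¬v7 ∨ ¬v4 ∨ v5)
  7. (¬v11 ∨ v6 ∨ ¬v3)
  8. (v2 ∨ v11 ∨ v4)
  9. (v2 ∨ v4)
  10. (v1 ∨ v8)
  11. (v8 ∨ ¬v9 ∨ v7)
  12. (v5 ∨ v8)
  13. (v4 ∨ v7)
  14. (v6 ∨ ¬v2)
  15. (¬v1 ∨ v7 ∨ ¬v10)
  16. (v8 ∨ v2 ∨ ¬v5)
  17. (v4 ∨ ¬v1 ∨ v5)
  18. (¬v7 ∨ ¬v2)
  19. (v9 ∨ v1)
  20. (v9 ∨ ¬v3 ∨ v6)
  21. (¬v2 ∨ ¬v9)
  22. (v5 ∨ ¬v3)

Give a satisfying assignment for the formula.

Pure literal: v8 appears only positively; assign v8 = True.
Try v1 = True.
Set v2 = False and propagate.
  then v4 is forced to True.
The remaining clauses are satisfied by v3 = False, v5 = False, v6 = False, v7 = False, v9 = False, v10 = False, v11 = True.
Every clause has at least one true literal under this assignment.

v1 = T, v2 = F, v3 = F, v4 = T, v5 = F, v6 = F, v7 = F, v8 = T, v9 = F, v10 = F, v11 = T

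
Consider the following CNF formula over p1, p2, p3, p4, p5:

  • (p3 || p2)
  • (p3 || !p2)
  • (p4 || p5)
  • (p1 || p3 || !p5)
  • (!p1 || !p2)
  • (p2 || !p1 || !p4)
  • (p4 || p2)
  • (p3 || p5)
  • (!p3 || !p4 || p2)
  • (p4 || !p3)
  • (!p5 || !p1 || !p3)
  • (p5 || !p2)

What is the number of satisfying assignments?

1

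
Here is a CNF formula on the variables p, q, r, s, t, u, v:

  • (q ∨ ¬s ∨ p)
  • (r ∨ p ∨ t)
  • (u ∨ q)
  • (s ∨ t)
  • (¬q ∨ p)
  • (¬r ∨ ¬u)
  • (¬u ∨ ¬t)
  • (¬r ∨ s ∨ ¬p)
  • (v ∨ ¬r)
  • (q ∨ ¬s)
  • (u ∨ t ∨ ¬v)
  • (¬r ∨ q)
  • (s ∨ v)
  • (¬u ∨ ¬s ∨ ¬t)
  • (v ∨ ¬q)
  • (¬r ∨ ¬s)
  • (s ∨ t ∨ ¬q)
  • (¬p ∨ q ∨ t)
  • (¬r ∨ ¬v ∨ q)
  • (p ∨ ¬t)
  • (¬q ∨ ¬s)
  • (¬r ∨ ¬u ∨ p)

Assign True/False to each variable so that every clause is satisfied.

Try p = True.
Set q = True and propagate.
  then v is forced to True.
  then s is forced to False.
  then t is forced to True.
  then u is forced to False.
  then r is forced to False.
Check each clause:
  1. (¬s ∨ q ∨ p) — p is true.
  2. (r ∨ t ∨ p) — p is true.
  3. (q ∨ u) — q is true.
  4. (s ∨ t) — t is true.
  5. (p ∨ ¬q) — p is true.
  6. (¬u ∨ ¬r) — ¬u is true.
  7. (¬t ∨ ¬u) — ¬u is true.
  8. (s ∨ ¬r ∨ ¬p) — ¬r is true.
  9. (¬r ∨ v) — ¬r is true.
  10. (¬s ∨ q) — q is true.
  11. (t ∨ u ∨ ¬v) — t is true.
  12. (q ∨ ¬r) — q is true.
  13. (v ∨ s) — v is true.
  14. (¬t ∨ ¬u ∨ ¬s) — ¬u is true.
  15. (v ∨ ¬q) — v is true.
  16. (¬r ∨ ¬s) — ¬s is true.
  17. (t ∨ s ∨ ¬q) — t is true.
  18. (t ∨ q ∨ ¬p) — q is true.
  19. (q ∨ ¬r ∨ ¬v) — q is true.
  20. (p ∨ ¬t) — p is true.
  21. (¬q ∨ ¬s) — ¬s is true.
  22. (¬r ∨ ¬u ∨ p) — p is true.

p=True, q=True, r=False, s=False, t=True, u=False, v=True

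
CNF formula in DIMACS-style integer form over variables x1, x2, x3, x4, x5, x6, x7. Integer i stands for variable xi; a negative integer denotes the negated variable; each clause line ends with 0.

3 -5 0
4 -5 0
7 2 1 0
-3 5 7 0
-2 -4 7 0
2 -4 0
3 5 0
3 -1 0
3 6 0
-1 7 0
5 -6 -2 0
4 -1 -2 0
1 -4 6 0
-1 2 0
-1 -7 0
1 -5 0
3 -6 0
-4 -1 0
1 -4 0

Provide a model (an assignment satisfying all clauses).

x1=False, x2=False, x3=True, x4=False, x5=False, x6=True, x7=True

Branch on x1: take x1 = False.
  then x5 is forced to False.
  then x3 is forced to True.
  then x7 is forced to True.
  then x4 is forced to False.
For the remaining variables, x2 = False, x6 = True works.
Every clause has at least one true literal under this assignment.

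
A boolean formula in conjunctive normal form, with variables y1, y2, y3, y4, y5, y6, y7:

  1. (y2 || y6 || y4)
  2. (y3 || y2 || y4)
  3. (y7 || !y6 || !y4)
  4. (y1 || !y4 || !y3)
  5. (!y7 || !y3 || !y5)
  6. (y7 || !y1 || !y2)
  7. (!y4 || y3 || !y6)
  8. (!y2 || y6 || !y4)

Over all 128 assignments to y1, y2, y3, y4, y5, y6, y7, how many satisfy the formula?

39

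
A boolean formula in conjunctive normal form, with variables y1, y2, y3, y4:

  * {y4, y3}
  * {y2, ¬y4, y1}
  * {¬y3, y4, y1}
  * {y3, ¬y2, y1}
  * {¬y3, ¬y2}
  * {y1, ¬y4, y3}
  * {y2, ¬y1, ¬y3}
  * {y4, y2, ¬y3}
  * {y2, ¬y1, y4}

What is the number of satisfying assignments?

2

Satisfying assignments:
  y1=1 y2=0 y3=0 y4=1
  y1=1 y2=1 y3=0 y4=1
That's 2 in total.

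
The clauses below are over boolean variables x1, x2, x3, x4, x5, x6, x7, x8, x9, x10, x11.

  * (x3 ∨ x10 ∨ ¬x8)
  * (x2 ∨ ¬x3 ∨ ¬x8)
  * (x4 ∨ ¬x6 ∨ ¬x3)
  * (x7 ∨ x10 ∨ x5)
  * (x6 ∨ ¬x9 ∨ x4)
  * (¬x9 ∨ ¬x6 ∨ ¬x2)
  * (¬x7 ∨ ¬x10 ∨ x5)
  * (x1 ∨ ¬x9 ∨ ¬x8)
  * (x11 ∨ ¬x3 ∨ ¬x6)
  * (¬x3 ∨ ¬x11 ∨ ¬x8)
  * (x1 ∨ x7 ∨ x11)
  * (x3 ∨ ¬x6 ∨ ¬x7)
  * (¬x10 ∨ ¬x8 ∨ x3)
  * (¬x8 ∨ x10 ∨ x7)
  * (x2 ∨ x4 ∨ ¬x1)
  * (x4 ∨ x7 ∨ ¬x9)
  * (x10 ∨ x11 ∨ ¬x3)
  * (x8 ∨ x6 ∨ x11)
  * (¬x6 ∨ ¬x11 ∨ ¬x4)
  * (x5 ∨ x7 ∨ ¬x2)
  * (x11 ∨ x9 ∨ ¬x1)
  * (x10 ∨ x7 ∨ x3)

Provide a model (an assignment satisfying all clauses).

x5 occurs only positively in the remaining clauses — set x5 = True.
Set x1 = False and propagate.
The remaining clauses are satisfied by x2 = False, x3 = False, x4 = False, x6 = False, x7 = True, x8 = False, x9 = False, x10 = False, x11 = True.
Every clause has at least one true literal under this assignment.

x1=F  x2=F  x3=F  x4=F  x5=T  x6=F  x7=T  x8=F  x9=F  x10=F  x11=T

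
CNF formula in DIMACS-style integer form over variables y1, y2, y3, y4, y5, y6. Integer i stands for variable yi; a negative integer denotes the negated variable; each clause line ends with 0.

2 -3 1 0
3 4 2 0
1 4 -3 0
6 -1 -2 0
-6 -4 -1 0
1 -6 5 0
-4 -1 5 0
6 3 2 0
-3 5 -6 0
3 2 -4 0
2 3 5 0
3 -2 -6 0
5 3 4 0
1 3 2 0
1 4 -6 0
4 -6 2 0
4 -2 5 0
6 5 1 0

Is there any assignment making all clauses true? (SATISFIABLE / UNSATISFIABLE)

Pure literal: y5 appears only positively; assign y5 = True.
Branch on y1: take y1 = False.
The remaining clauses are satisfied by y2 = True, y3 = False, y4 = True, y6 = False.
So y1=F, y2=T, y3=F, y4=T, y5=T, y6=F is a satisfying assignment.

SATISFIABLE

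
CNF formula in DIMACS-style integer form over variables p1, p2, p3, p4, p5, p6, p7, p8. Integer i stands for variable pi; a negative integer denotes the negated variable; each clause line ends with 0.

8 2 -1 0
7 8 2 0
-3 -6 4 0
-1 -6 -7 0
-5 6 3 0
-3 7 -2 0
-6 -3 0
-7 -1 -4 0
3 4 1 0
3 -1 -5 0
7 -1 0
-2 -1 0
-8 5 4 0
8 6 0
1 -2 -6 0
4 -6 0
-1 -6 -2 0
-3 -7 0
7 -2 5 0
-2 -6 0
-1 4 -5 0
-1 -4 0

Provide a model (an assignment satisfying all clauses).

Try p1 = False.
Set p2 = False and propagate.
Try p3 = False.
  then p4 is forced to True.
The remaining clauses are satisfied by p5 = False, p6 = True, p7 = False, p8 = True.
Check each clause:
  1. (~p1 \/ p2 \/ p8) — p8 is true.
  2. (p2 \/ p8 \/ p7) — p8 is true.
  3. (~p3 \/ p4 \/ ~p6) — p4 is true.
  4. (~p7 \/ ~p6 \/ ~p1) — ~p7 is true.
  5. (~p5 \/ p3 \/ p6) — ~p5 is true.
  6. (~p3 \/ ~p2 \/ p7) — ~p3 is true.
  7. (~p6 \/ ~p3) — ~p3 is true.
  8. (~p7 \/ ~p4 \/ ~p1) — ~p7 is true.
  9. (p1 \/ p3 \/ p4) — p4 is true.
  10. (~p1 \/ p3 \/ ~p5) — ~p5 is true.
  11. (~p1 \/ p7) — ~p1 is true.
  12. (~p1 \/ ~p2) — ~p2 is true.
  13. (p5 \/ ~p8 \/ p4) — p4 is true.
  14. (p8 \/ p6) — p8 is true.
  15. (~p2 \/ p1 \/ ~p6) — ~p2 is true.
  16. (p4 \/ ~p6) — p4 is true.
  17. (~p2 \/ ~p6 \/ ~p1) — ~p2 is true.
  18. (~p7 \/ ~p3) — ~p7 is true.
  19. (p5 \/ p7 \/ ~p2) — ~p2 is true.
  20. (~p2 \/ ~p6) — ~p2 is true.
  21. (p4 \/ ~p1 \/ ~p5) — ~p5 is true.
  22. (~p4 \/ ~p1) — ~p1 is true.

p1=False  p2=False  p3=False  p4=True  p5=False  p6=True  p7=False  p8=True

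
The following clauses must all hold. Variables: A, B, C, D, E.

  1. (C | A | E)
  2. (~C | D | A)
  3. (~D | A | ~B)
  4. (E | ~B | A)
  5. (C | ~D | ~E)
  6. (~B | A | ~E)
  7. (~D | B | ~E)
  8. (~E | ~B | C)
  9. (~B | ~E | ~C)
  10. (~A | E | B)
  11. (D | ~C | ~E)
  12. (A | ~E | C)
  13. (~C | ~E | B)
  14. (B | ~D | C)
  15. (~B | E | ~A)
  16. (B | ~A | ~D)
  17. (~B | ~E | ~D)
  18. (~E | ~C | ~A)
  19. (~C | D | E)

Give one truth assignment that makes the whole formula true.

Try A = True.
The remaining clauses are satisfied by B = False, C = False, D = False, E = True.

A=T, B=F, C=F, D=F, E=T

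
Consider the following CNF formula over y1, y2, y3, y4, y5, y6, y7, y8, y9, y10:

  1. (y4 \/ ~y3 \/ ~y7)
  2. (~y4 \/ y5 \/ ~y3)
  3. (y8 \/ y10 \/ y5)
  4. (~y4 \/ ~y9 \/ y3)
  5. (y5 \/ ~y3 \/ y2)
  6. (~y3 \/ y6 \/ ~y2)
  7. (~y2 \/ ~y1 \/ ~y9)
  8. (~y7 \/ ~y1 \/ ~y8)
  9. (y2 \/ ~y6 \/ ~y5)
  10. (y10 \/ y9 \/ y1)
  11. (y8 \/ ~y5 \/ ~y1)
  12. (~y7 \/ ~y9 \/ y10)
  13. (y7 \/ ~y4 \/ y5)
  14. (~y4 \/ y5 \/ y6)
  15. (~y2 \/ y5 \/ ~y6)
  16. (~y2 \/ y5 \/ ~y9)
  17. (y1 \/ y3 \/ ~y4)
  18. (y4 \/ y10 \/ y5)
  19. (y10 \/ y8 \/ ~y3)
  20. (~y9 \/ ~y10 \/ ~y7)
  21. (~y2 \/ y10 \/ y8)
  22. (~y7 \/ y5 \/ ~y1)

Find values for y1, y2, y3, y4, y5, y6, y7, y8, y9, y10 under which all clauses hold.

y1=0, y2=0, y3=0, y4=0, y5=1, y6=0, y7=1, y8=1, y9=0, y10=1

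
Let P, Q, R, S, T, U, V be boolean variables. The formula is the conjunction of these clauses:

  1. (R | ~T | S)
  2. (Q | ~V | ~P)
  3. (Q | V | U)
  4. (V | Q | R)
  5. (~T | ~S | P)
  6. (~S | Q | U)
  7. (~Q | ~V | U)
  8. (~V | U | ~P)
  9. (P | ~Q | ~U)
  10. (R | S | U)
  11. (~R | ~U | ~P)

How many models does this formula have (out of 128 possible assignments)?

26

Split on U, then Q.
  U=1, Q=1: V free; 3 ways for (P,R,S,T) × 2^1 = 6.
  U=1, Q=0: 8 of the 32 assignments to (P,R,S,T,V) work.
  U=0, Q=1: 10 of the 32 assignments to (P,R,S,T,V) work.
  U=0, Q=0: remaining (P,R,S,T,V) ∈ {(0,1,0,0,1); (0,1,0,1,1)} — 2.
Total: 6 + 8 + 10 + 2 = 26.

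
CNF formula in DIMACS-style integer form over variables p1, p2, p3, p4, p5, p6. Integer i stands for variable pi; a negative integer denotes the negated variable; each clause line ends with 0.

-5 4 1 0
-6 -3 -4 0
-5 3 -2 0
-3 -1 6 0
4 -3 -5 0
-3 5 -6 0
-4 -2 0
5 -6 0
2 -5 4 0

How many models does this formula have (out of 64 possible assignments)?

Split on p5, then p3.
  p5=T, p3=T: remaining (p1,p2,p4,p6) ∈ {(F,F,T,F)} — 1.
  p5=T, p3=F: remaining (p1,p2,p4,p6) ∈ {(F,F,T,F); (F,F,T,T); (T,F,T,F); (T,F,T,T)} — 4.
  p5=F, p3=T: remaining (p1,p2,p4,p6) ∈ {(F,F,F,F); (F,F,T,F); (F,T,F,F)} — 3.
  p5=F, p3=F: p1 free; 3 ways for (p2,p4,p6) × 2^1 = 6.
Total: 1 + 4 + 3 + 6 = 14.

14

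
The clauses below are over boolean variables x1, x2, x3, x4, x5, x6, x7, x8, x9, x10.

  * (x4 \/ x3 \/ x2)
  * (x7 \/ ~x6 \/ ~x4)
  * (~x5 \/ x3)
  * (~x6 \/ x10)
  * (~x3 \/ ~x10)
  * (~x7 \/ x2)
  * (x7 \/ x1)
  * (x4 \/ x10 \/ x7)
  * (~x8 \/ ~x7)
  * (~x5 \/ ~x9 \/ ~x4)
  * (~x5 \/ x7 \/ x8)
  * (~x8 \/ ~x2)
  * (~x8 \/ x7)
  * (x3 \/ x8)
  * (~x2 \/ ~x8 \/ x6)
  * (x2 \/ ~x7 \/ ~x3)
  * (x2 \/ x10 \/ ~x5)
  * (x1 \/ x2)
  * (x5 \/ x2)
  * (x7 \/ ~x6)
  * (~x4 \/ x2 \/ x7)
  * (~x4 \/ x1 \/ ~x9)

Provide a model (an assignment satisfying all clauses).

Pure literal: x1 appears only positively; assign x1 = True.
Pure literal: x9 appears only negated; assign x9 = False.
Set x2 = True and propagate.
  then x8 is forced to False.
  then x3 is forced to True.
  then x10 is forced to False.
  then x6 is forced to False.
The remaining clauses are satisfied by x4 = False, x5 = False, x7 = True.
Check each clause:
  1. (x3 \/ x4 \/ x2) — x2 is true.
  2. (x7 \/ ~x4 \/ ~x6) — ~x6 is true.
  3. (~x5 \/ x3) — x3 is true.
  4. (x10 \/ ~x6) — ~x6 is true.
  5. (~x10 \/ ~x3) — ~x10 is true.
  6. (~x7 \/ x2) — x2 is true.
  7. (x7 \/ x1) — x1 is true.
  8. (x10 \/ x7 \/ x4) — x7 is true.
  9. (~x8 \/ ~x7) — ~x8 is true.
  10. (~x5 \/ ~x4 \/ ~x9) — ~x5 is true.
  11. (x7 \/ ~x5 \/ x8) — ~x5 is true.
  12. (~x8 \/ ~x2) — ~x8 is true.
  13. (~x8 \/ x7) — ~x8 is true.
  14. (x8 \/ x3) — x3 is true.
  15. (x6 \/ ~x8 \/ ~x2) — ~x8 is true.
  16. (~x3 \/ ~x7 \/ x2) — x2 is true.
  17. (x2 \/ ~x5 \/ x10) — x2 is true.
  18. (x1 \/ x2) — x1 is true.
  19. (x2 \/ x5) — x2 is true.
  20. (~x6 \/ x7) — ~x6 is true.
  21. (~x4 \/ x7 \/ x2) — x2 is true.
  22. (x1 \/ ~x9 \/ ~x4) — x1 is true.

x1 = True  x2 = True  x3 = True  x4 = False  x5 = False  x6 = False  x7 = True  x8 = False  x9 = False  x10 = False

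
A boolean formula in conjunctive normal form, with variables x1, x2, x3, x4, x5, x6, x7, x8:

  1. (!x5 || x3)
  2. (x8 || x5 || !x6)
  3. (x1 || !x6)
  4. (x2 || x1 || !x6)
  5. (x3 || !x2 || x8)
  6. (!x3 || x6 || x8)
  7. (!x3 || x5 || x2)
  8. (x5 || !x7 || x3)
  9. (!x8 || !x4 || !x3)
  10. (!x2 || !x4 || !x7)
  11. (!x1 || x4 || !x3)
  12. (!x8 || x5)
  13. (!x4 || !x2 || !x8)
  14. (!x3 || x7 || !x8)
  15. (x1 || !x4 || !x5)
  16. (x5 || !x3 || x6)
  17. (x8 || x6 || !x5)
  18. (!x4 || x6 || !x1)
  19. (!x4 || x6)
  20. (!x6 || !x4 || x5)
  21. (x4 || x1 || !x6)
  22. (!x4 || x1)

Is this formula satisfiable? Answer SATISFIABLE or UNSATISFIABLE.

SATISFIABLE

Try x1 = False.
  then x6 is forced to False.
  then x4 is forced to False.
Try x2 = True.
For the remaining variables, x3 = True, x5 = True, x7 = True, x8 = True works.
So x1=F, x2=T, x3=T, x4=F, x5=T, x6=F, x7=T, x8=T is a satisfying assignment.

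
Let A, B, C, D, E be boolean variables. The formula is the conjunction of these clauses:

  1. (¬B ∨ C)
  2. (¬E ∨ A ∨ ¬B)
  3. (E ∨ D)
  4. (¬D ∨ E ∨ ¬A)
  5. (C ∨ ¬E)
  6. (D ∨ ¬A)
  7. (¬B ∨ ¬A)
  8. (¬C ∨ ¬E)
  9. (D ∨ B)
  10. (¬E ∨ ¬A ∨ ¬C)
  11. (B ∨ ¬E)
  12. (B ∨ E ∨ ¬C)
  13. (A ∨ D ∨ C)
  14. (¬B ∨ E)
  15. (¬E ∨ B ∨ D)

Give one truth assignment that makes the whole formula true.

A=0  B=0  C=0  D=1  E=0

Check each clause:
  1. (¬B ∨ C) — ¬B is true.
  2. (¬B ∨ ¬E ∨ A) — ¬E is true.
  3. (E ∨ D) — D is true.
  4. (E ∨ ¬A ∨ ¬D) — ¬A is true.
  5. (¬E ∨ C) — ¬E is true.
  6. (¬A ∨ D) — D is true.
  7. (¬A ∨ ¬B) — ¬A is true.
  8. (¬C ∨ ¬E) — ¬E is true.
  9. (B ∨ D) — D is true.
  10. (¬E ∨ ¬A ∨ ¬C) — ¬E is true.
  11. (B ∨ ¬E) — ¬E is true.
  12. (E ∨ ¬C ∨ B) — ¬C is true.
  13. (D ∨ C ∨ A) — D is true.
  14. (¬B ∨ E) — ¬B is true.
  15. (B ∨ D ∨ ¬E) — ¬E is true.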